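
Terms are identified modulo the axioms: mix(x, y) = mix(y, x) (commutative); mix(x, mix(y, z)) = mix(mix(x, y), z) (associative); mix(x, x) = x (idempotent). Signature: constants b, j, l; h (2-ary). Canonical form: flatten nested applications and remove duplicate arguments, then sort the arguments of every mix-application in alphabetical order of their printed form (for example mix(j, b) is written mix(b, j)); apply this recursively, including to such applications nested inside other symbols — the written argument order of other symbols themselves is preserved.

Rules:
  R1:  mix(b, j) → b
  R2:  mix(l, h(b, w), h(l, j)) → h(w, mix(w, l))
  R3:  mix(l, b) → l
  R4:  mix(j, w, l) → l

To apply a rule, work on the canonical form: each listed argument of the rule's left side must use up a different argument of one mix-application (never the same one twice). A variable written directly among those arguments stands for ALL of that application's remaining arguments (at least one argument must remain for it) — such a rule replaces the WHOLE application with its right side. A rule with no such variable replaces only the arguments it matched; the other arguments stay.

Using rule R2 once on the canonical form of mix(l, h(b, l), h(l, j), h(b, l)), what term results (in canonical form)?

Answer: h(l, l)

Derivation:
Canonical form:  mix(h(b, l), h(l, j), l)
Match R2:  consume h(b, l), h(l, j), l;  w := l
Result:  h(l, l)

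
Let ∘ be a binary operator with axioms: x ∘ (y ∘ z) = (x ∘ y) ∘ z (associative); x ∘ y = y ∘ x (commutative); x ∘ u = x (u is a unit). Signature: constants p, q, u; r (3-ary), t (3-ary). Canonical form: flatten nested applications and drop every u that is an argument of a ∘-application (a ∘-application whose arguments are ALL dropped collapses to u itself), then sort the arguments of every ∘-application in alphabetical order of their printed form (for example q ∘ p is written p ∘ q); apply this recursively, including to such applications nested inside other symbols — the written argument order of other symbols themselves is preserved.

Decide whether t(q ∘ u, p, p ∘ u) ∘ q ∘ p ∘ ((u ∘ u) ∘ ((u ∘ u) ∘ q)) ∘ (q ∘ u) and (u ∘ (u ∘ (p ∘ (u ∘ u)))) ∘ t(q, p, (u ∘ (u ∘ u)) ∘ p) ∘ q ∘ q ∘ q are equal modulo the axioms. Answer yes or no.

Answer: yes — both canonical forms are p ∘ q ∘ q ∘ q ∘ t(q, p, p)

Derivation:
Left:  t(q ∘ u, p, p ∘ u) ∘ q ∘ p ∘ ((u ∘ u) ∘ ((u ∘ u) ∘ q)) ∘ (q ∘ u)
  Merge nested applications:  t(q ∘ u, p, p ∘ u) ∘ q ∘ p ∘ u ∘ u ∘ u ∘ u ∘ q ∘ q ∘ u
  Simplify inside:  t(q ∘ u, p, p ∘ u)  →  t(q, p, p)
  Units out:  drop u (×5)
  Order the arguments:  p ∘ q ∘ q ∘ q ∘ t(q, p, p)
Right:  (u ∘ (u ∘ (p ∘ (u ∘ u)))) ∘ t(q, p, (u ∘ (u ∘ u)) ∘ p) ∘ q ∘ q ∘ q
  Merge nested applications:  u ∘ u ∘ p ∘ u ∘ u ∘ t(q, p, (u ∘ (u ∘ u)) ∘ p) ∘ q ∘ q ∘ q
  Simplify inside:  t(q, p, (u ∘ (u ∘ u)) ∘ p)  →  t(q, p, p)
  Units out:  drop u (×4)
  Order the arguments:  p ∘ q ∘ q ∘ q ∘ t(q, p, p)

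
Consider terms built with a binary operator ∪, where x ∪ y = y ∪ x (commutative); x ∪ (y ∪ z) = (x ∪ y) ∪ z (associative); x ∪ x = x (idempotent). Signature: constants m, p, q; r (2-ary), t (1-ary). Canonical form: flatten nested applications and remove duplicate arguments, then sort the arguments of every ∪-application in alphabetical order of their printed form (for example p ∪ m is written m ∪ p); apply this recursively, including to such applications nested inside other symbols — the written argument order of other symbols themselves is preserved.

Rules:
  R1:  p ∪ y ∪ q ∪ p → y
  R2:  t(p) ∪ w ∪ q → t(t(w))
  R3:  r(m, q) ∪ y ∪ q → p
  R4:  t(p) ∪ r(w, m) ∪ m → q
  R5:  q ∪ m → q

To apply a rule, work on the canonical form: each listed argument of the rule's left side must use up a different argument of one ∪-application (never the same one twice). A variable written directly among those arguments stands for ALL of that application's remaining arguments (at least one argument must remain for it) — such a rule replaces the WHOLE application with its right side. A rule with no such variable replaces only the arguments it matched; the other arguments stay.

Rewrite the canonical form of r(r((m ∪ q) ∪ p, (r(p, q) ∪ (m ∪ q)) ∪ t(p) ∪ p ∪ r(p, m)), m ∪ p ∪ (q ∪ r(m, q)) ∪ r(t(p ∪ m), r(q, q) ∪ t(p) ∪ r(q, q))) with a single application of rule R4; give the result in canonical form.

Canonical form:  r(r(m ∪ p ∪ q, m ∪ p ∪ q ∪ r(p, m) ∪ r(p, q) ∪ t(p)), m ∪ p ∪ q ∪ r(m, q) ∪ r(t(m ∪ p), r(q, q) ∪ t(p)))
Apply R4:  consuming m, r(p, m), t(p);  w := p
New term:  r(r(m ∪ p ∪ q, p ∪ q ∪ r(p, q)), m ∪ p ∪ q ∪ r(m, q) ∪ r(t(m ∪ p), r(q, q) ∪ t(p)))

Answer: r(r(m ∪ p ∪ q, p ∪ q ∪ r(p, q)), m ∪ p ∪ q ∪ r(m, q) ∪ r(t(m ∪ p), r(q, q) ∪ t(p)))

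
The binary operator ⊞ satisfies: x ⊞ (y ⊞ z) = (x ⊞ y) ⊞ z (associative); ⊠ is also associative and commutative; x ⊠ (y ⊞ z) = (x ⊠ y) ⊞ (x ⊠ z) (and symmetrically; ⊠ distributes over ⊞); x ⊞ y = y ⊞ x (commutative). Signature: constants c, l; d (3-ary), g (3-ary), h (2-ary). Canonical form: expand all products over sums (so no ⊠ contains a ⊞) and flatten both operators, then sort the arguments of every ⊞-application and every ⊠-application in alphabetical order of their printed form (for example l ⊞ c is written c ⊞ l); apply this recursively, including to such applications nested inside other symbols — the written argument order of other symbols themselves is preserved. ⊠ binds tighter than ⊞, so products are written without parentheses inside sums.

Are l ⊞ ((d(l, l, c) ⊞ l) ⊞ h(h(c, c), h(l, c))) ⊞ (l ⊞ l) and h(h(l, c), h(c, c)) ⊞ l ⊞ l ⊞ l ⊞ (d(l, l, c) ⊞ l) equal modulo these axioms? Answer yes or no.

Left:  l ⊞ ((d(l, l, c) ⊞ l) ⊞ h(h(c, c), h(l, c))) ⊞ (l ⊞ l)
  Un-nest:  l ⊞ d(l, l, c) ⊞ l ⊞ h(h(c, c), h(l, c)) ⊞ l ⊞ l
  Sort:  d(l, l, c) ⊞ h(h(c, c), h(l, c)) ⊞ l ⊞ l ⊞ l ⊞ l
Right:  h(h(l, c), h(c, c)) ⊞ l ⊞ l ⊞ l ⊞ (d(l, l, c) ⊞ l)
  Flatten:  h(h(l, c), h(c, c)) ⊞ l ⊞ l ⊞ l ⊞ d(l, l, c) ⊞ l
  Sort arguments:  d(l, l, c) ⊞ h(h(l, c), h(c, c)) ⊞ l ⊞ l ⊞ l ⊞ l

Answer: no — d(l, l, c) ⊞ h(h(c, c), h(l, c)) ⊞ l ⊞ l ⊞ l ⊞ l vs d(l, l, c) ⊞ h(h(l, c), h(c, c)) ⊞ l ⊞ l ⊞ l ⊞ l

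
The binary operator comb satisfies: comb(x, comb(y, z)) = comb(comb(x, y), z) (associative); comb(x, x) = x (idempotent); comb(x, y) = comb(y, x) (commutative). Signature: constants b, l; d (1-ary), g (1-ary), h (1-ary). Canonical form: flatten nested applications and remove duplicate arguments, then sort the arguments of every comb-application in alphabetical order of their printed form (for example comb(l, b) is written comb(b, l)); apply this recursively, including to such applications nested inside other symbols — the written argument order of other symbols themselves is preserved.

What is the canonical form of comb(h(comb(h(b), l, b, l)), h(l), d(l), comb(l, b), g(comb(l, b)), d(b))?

Flatten:  comb(h(comb(h(b), l, b, l)), h(l), d(l), l, b, g(comb(l, b)), d(b))
Simplify inside:  h(comb(h(b), l, b, l))  →  h(comb(b, h(b), l))
Simplify inside:  g(comb(l, b))  →  g(comb(b, l))
Sort arguments:  comb(b, d(b), d(l), g(comb(b, l)), h(comb(b, h(b), l)), h(l), l)

Answer: comb(b, d(b), d(l), g(comb(b, l)), h(comb(b, h(b), l)), h(l), l)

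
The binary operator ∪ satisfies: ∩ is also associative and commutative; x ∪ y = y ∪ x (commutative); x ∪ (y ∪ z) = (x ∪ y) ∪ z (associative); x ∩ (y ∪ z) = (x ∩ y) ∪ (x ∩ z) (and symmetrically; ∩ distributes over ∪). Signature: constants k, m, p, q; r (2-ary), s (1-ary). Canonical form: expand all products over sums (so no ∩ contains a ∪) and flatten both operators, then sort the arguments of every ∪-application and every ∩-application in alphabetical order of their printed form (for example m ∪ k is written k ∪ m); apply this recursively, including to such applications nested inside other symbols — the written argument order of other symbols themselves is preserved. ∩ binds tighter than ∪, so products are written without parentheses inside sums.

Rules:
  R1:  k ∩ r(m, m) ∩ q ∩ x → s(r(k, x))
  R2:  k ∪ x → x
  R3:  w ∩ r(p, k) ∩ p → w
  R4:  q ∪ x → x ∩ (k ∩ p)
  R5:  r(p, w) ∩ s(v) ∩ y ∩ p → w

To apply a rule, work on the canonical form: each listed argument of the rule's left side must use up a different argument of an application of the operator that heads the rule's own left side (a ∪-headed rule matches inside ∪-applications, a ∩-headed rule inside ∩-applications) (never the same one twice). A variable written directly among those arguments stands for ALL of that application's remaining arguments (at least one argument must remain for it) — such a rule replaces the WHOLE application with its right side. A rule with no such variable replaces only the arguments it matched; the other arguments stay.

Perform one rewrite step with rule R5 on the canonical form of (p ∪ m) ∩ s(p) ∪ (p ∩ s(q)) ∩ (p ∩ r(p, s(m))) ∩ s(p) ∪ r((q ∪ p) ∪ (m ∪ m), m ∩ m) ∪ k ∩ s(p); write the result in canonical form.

Answer: k ∩ s(p) ∪ m ∩ s(p) ∪ p ∩ s(p) ∪ r(m ∪ m ∪ p ∪ q, m ∩ m) ∪ s(m)

Derivation:
Canonical form:  k ∩ s(p) ∪ m ∩ s(p) ∪ p ∩ p ∩ r(p, s(m)) ∩ s(p) ∩ s(q) ∪ p ∩ s(p) ∪ r(m ∪ m ∪ p ∪ q, m ∩ m)
R5 matches:  uses p, r(p, s(m)), s(p);  v := p, w := s(m), y := p ∩ s(q)
The extension variable absorbs all remaining arguments, so the whole application is rewritten.
Giving:  k ∩ s(p) ∪ m ∩ s(p) ∪ p ∩ s(p) ∪ r(m ∪ m ∪ p ∪ q, m ∩ m) ∪ s(m)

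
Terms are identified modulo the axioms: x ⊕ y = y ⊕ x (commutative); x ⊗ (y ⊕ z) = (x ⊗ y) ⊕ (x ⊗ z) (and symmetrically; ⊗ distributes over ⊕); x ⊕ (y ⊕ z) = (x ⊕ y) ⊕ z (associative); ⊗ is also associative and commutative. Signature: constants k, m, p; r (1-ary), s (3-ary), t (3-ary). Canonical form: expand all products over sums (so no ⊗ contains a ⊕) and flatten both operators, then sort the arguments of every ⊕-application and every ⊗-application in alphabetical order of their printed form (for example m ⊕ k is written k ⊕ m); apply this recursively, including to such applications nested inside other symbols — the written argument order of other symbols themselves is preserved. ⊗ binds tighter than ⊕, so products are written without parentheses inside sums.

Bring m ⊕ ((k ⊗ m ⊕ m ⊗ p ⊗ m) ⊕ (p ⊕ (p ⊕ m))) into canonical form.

Answer: k ⊗ m ⊕ m ⊕ m ⊕ m ⊗ m ⊗ p ⊕ p ⊕ p

Derivation:
Merge nested applications:  m ⊕ k ⊗ m ⊕ m ⊗ m ⊗ p ⊕ p ⊕ p ⊕ m
Sort arguments:  k ⊗ m ⊕ m ⊕ m ⊕ m ⊗ m ⊗ p ⊕ p ⊕ p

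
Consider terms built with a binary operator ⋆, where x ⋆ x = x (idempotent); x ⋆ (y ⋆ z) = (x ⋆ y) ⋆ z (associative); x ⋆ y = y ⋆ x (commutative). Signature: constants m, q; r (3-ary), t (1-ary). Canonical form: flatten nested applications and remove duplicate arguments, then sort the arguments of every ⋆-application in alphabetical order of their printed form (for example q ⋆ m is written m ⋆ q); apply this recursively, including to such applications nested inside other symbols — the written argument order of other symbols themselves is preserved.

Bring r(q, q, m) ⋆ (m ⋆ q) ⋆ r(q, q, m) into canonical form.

Answer: m ⋆ q ⋆ r(q, q, m)

Derivation:
Un-nest:  r(q, q, m) ⋆ m ⋆ q ⋆ r(q, q, m)
Drop duplicates:  drop duplicate r(q, q, m)
Sort arguments:  m ⋆ q ⋆ r(q, q, m)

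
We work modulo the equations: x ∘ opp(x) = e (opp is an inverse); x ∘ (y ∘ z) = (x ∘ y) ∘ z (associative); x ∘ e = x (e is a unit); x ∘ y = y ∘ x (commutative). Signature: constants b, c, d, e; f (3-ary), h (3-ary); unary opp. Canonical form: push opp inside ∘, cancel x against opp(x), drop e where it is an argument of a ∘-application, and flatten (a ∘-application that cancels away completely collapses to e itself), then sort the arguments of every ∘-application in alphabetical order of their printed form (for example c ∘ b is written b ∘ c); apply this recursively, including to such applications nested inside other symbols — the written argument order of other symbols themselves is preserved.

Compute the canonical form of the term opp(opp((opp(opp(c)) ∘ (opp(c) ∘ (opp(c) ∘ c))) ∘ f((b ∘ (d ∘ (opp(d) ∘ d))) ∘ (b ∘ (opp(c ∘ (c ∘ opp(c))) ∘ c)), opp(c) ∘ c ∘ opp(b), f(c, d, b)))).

Push opp inside:  distribute opp over ∘ and collapse double opp
Cancel:  c cancels
Collect:  f(b ∘ b ∘ d, opp(b), f(c, d, b))

Answer: f(b ∘ b ∘ d, opp(b), f(c, d, b))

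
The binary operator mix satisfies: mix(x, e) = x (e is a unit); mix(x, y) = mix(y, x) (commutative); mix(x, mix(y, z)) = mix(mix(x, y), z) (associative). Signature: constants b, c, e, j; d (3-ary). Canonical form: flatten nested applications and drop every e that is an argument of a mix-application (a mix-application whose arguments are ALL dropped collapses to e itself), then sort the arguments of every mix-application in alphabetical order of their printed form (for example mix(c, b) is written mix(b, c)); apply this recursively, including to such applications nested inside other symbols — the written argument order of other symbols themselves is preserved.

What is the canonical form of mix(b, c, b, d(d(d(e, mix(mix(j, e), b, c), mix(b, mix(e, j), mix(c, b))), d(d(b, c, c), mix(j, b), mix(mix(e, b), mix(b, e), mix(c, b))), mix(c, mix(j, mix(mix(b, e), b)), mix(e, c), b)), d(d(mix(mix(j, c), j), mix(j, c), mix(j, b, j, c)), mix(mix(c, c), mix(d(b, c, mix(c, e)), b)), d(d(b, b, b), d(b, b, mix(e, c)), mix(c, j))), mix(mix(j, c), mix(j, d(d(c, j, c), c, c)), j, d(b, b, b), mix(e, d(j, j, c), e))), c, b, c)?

Canonicalize subterm:  d(d(d(e, mix(mix(j, e), b, c), mix(b, mix(e, j), mix(c, b))), d(d(b, c, c), mix(j, b), mix(mix(e, b), mix(b, e), mix(c, b))), mix(c, mix(j, mix(mix(b, e), b)), mix(e, c), b)), d(d(mix(mix(j, c), j), mix(j, c), mix(j, b, j, c)), mix(mix(c, c), mix(d(b, c, mix(c, e)), b)), d(d(b, b, b), d(b, b, mix(e, c)), mix(c, j))), mix(mix(j, c), mix(j, d(d(c, j, c), c, c)), j, d(b, b, b), mix(e, d(j, j, c), e)))  →  d(d(d(e, mix(b, c, j), mix(b, b, c, j)), d(d(b, c, c), mix(b, j), mix(b, b, b, c)), mix(b, b, b, c, c, j)), d(d(mix(c, j, j), mix(c, j), mix(b, c, j, j)), mix(b, c, c, d(b, c, c)), d(d(b, b, b), d(b, b, c), mix(c, j))), mix(c, d(b, b, b), d(d(c, j, c), c, c), d(j, j, c), j, j, j))
Sort arguments:  mix(b, b, b, c, c, c, d(d(d(e, mix(b, c, j), mix(b, b, c, j)), d(d(b, c, c), mix(b, j), mix(b, b, b, c)), mix(b, b, b, c, c, j)), d(d(mix(c, j, j), mix(c, j), mix(b, c, j, j)), mix(b, c, c, d(b, c, c)), d(d(b, b, b), d(b, b, c), mix(c, j))), mix(c, d(b, b, b), d(d(c, j, c), c, c), d(j, j, c), j, j, j)))

Answer: mix(b, b, b, c, c, c, d(d(d(e, mix(b, c, j), mix(b, b, c, j)), d(d(b, c, c), mix(b, j), mix(b, b, b, c)), mix(b, b, b, c, c, j)), d(d(mix(c, j, j), mix(c, j), mix(b, c, j, j)), mix(b, c, c, d(b, c, c)), d(d(b, b, b), d(b, b, c), mix(c, j))), mix(c, d(b, b, b), d(d(c, j, c), c, c), d(j, j, c), j, j, j)))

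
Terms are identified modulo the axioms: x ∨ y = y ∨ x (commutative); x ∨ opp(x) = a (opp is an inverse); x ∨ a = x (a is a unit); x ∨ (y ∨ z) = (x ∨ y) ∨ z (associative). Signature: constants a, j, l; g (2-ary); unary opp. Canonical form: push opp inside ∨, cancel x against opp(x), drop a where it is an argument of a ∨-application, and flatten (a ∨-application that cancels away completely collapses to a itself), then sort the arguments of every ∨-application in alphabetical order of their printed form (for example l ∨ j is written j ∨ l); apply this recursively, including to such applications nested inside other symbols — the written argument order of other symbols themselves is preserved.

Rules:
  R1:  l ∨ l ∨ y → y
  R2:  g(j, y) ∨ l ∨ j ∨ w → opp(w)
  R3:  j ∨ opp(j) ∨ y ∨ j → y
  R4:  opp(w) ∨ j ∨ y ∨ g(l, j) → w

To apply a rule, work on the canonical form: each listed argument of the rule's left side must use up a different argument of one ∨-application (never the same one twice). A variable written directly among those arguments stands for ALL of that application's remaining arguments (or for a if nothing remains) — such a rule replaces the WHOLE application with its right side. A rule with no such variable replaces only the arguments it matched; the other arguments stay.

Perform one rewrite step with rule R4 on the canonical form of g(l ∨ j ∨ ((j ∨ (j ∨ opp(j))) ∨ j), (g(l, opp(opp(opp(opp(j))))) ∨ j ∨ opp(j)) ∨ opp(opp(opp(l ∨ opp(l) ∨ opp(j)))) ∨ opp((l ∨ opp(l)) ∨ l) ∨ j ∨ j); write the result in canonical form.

Answer: g(j ∨ j ∨ j ∨ l, l)

Derivation:
Canonical form:  g(j ∨ j ∨ j ∨ l, g(l, j) ∨ j ∨ j ∨ j ∨ opp(l))
Match R4:  consume g(l, j), j, opp(l);  w := l, y := j ∨ j
Every leftover argument binds to the variable; the entire application is replaced.
New term:  g(j ∨ j ∨ j ∨ l, l)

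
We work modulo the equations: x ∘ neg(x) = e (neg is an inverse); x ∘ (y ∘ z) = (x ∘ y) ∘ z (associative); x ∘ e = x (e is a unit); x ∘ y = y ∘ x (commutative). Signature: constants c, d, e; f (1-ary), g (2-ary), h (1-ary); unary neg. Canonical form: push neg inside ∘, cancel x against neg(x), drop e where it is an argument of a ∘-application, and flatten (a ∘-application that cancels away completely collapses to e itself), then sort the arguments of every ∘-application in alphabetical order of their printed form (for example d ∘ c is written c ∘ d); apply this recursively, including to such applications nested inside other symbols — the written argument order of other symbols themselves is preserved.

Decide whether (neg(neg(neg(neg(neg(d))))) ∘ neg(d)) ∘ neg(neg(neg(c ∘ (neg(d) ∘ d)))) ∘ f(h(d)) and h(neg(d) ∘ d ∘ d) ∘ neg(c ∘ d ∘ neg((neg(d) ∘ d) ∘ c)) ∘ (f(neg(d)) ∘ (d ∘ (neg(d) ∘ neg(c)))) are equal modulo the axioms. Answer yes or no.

Left:  (neg(neg(neg(neg(neg(d))))) ∘ neg(d)) ∘ neg(neg(neg(c ∘ (neg(d) ∘ d)))) ∘ f(h(d))
  Push neg inside:  distribute neg over ∘ and collapse double neg
  Collect terms:  neg(d) ∘ neg(d) ∘ neg(c) ∘ f(h(d))
  Sort:  f(h(d)) ∘ neg(c) ∘ neg(d) ∘ neg(d)
Right:  h(neg(d) ∘ d ∘ d) ∘ neg(c ∘ d ∘ neg((neg(d) ∘ d) ∘ c)) ∘ (f(neg(d)) ∘ (d ∘ (neg(d) ∘ neg(c))))
  Push neg inside:  distribute neg over ∘ and collapse double neg
  Collect:  h(d) ∘ neg(c) ∘ neg(d) ∘ f(neg(d))
  Order the arguments:  f(neg(d)) ∘ h(d) ∘ neg(c) ∘ neg(d)

Answer: no — f(h(d)) ∘ neg(c) ∘ neg(d) ∘ neg(d) vs f(neg(d)) ∘ h(d) ∘ neg(c) ∘ neg(d)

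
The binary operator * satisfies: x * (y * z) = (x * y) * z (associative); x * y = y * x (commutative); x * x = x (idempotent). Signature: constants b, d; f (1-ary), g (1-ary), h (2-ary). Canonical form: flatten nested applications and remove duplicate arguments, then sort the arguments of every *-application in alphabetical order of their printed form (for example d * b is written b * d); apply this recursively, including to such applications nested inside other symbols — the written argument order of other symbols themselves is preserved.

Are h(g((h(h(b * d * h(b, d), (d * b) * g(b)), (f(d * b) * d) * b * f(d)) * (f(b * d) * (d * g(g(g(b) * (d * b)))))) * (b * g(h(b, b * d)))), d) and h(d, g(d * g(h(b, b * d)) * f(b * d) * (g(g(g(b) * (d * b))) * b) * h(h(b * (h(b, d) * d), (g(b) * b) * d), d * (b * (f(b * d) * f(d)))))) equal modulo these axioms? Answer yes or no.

Answer: no — h(g(b * d * f(b * d) * g(g(b * d * g(b))) * g(h(b, b * d)) * h(h(b * d * h(b, d), b * d * g(b)), b * d * f(b * d) * f(d))), d) vs h(d, g(b * d * f(b * d) * g(g(b * d * g(b))) * g(h(b, b * d)) * h(h(b * d * h(b, d), b * d * g(b)), b * d * f(b * d) * f(d))))

Derivation:
Left:  h(g((h(h(b * d * h(b, d), (d * b) * g(b)), (f(d * b) * d) * b * f(d)) * (f(b * d) * (d * g(g(g(b) * (d * b)))))) * (b * g(h(b, b * d)))), d)
  Focus inside:  (h(h(b * d * h(b, d), (d * b) * g(b)), (f(d * b) * d) * b * f(d)) * (f(b * d) * (d * g(g(g(b) * (d * b)))))) * (b * g(h(b, b * d)))
  Un-nest:  h(h(b * d * h(b, d), (d * b) * g(b)), (f(d * b) * d) * b * f(d)) * f(b * d) * d * g(g(g(b) * (d * b))) * b * g(h(b, b * d))
  Inside:  h(h(b * d * h(b, d), (d * b) * g(b)), (f(d * b) * d) * b * f(d))  →  h(h(b * d * h(b, d), b * d * g(b)), b * d * f(b * d) * f(d))
  Inside:  g(g(g(b) * (d * b)))  →  g(g(b * d * g(b)))
  Sort arguments:  b * d * f(b * d) * g(g(b * d * g(b))) * g(h(b, b * d)) * h(h(b * d * h(b, d), b * d * g(b)), b * d * f(b * d) * f(d))
  Put back:  h(g(b * d * f(b * d) * g(g(b * d * g(b))) * g(h(b, b * d)) * h(h(b * d * h(b, d), b * d * g(b)), b * d * f(b * d) * f(d))), d)
Right:  h(d, g(d * g(h(b, b * d)) * f(b * d) * (g(g(g(b) * (d * b))) * b) * h(h(b * (h(b, d) * d), (g(b) * b) * d), d * (b * (f(b * d) * f(d))))))
  Focus inside:  d * g(h(b, b * d)) * f(b * d) * (g(g(g(b) * (d * b))) * b) * h(h(b * (h(b, d) * d), (g(b) * b) * d), d * (b * (f(b * d) * f(d))))
  Un-nest:  d * g(h(b, b * d)) * f(b * d) * g(g(g(b) * (d * b))) * b * h(h(b * (h(b, d) * d), (g(b) * b) * d), d * (b * (f(b * d) * f(d))))
  Canonicalize subterm:  g(g(g(b) * (d * b)))  →  g(g(b * d * g(b)))
  Canonicalize subterm:  h(h(b * (h(b, d) * d), (g(b) * b) * d), d * (b * (f(b * d) * f(d))))  →  h(h(b * d * h(b, d), b * d * g(b)), b * d * f(b * d) * f(d))
  Order the arguments:  b * d * f(b * d) * g(g(b * d * g(b))) * g(h(b, b * d)) * h(h(b * d * h(b, d), b * d * g(b)), b * d * f(b * d) * f(d))
  Reassemble:  h(d, g(b * d * f(b * d) * g(g(b * d * g(b))) * g(h(b, b * d)) * h(h(b * d * h(b, d), b * d * g(b)), b * d * f(b * d) * f(d))))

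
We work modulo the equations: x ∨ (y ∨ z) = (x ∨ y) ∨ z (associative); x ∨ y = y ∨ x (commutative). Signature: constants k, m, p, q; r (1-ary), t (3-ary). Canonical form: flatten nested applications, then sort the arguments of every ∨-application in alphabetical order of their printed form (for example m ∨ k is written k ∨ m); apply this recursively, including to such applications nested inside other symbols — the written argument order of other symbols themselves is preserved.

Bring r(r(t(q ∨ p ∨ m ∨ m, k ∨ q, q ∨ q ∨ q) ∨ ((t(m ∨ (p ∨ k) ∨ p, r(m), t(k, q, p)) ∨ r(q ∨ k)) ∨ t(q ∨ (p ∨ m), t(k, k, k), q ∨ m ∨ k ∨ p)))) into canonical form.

Answer: r(r(r(k ∨ q) ∨ t(k ∨ m ∨ p ∨ p, r(m), t(k, q, p)) ∨ t(m ∨ m ∨ p ∨ q, k ∨ q, q ∨ q ∨ q) ∨ t(m ∨ p ∨ q, t(k, k, k), k ∨ m ∨ p ∨ q)))

Derivation:
Focus inside:  t(q ∨ p ∨ m ∨ m, k ∨ q, q ∨ q ∨ q) ∨ ((t(m ∨ (p ∨ k) ∨ p, r(m), t(k, q, p)) ∨ r(q ∨ k)) ∨ t(q ∨ (p ∨ m), t(k, k, k), q ∨ m ∨ k ∨ p))
Flatten:  t(q ∨ p ∨ m ∨ m, k ∨ q, q ∨ q ∨ q) ∨ t(m ∨ (p ∨ k) ∨ p, r(m), t(k, q, p)) ∨ r(q ∨ k) ∨ t(q ∨ (p ∨ m), t(k, k, k), q ∨ m ∨ k ∨ p)
Inside:  t(q ∨ p ∨ m ∨ m, k ∨ q, q ∨ q ∨ q)  →  t(m ∨ m ∨ p ∨ q, k ∨ q, q ∨ q ∨ q)
Inside:  t(m ∨ (p ∨ k) ∨ p, r(m), t(k, q, p))  →  t(k ∨ m ∨ p ∨ p, r(m), t(k, q, p))
Simplify inside:  r(q ∨ k)  →  r(k ∨ q)
Sort arguments:  r(k ∨ q) ∨ t(k ∨ m ∨ p ∨ p, r(m), t(k, q, p)) ∨ t(m ∨ m ∨ p ∨ q, k ∨ q, q ∨ q ∨ q) ∨ t(m ∨ p ∨ q, t(k, k, k), k ∨ m ∨ p ∨ q)
Reassemble:  r(r(r(k ∨ q) ∨ t(k ∨ m ∨ p ∨ p, r(m), t(k, q, p)) ∨ t(m ∨ m ∨ p ∨ q, k ∨ q, q ∨ q ∨ q) ∨ t(m ∨ p ∨ q, t(k, k, k), k ∨ m ∨ p ∨ q)))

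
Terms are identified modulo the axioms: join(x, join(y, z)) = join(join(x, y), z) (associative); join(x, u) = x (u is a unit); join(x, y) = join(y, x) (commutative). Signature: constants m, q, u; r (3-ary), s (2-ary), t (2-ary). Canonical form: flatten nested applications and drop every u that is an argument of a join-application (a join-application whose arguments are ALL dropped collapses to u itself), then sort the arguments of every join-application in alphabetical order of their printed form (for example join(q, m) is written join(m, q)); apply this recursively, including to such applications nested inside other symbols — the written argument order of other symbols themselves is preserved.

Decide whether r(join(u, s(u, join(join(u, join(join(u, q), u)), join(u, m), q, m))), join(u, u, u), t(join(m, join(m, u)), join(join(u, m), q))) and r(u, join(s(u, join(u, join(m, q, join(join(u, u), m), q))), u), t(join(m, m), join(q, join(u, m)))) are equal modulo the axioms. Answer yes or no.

Answer: no — r(s(u, join(m, m, q, q)), u, t(join(m, m), join(m, q))) vs r(u, s(u, join(m, m, q, q)), t(join(m, m), join(m, q)))

Derivation:
Left:  r(join(u, s(u, join(join(u, join(join(u, q), u)), join(u, m), q, m))), join(u, u, u), t(join(m, join(m, u)), join(join(u, m), q)))
  Descend into:  join(u, s(u, join(join(u, join(join(u, q), u)), join(u, m), q, m)))
  Canonicalize subterm:  s(u, join(join(u, join(join(u, q), u)), join(u, m), q, m))  →  s(u, join(m, m, q, q))
  Drop the unit:  drop u
  Order the arguments:  s(u, join(m, m, q, q))
  Rebuild:  r(s(u, join(m, m, q, q)), u, t(join(m, m), join(m, q)))
Right:  r(u, join(s(u, join(u, join(m, q, join(join(u, u), m), q))), u), t(join(m, m), join(q, join(u, m))))
  Descend into:  join(s(u, join(u, join(m, q, join(join(u, u), m), q))), u)
  Inside:  s(u, join(u, join(m, q, join(join(u, u), m), q)))  →  s(u, join(m, m, q, q))
  Unit:  drop u
  Order the arguments:  s(u, join(m, m, q, q))
  Put back:  r(u, s(u, join(m, m, q, q)), t(join(m, m), join(m, q)))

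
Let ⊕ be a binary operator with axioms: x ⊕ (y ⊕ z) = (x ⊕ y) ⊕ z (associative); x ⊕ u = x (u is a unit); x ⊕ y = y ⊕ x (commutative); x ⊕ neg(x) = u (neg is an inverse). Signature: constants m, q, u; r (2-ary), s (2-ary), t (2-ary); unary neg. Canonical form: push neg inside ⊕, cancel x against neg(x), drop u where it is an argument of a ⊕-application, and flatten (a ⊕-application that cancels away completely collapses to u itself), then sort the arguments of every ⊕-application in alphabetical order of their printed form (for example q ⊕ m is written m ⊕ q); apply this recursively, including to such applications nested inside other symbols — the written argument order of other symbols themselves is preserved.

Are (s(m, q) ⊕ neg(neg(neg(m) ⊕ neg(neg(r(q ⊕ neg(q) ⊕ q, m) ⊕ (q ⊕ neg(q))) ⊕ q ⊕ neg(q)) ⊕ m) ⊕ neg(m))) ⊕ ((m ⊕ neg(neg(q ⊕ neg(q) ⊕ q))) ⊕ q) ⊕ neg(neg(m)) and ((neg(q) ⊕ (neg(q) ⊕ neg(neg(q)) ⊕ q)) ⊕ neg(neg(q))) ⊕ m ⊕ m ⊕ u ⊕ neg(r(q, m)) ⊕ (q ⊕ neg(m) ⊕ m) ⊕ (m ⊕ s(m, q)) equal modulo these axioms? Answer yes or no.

Left:  (s(m, q) ⊕ neg(neg(neg(m) ⊕ neg(neg(r(q ⊕ neg(q) ⊕ q, m) ⊕ (q ⊕ neg(q))) ⊕ q ⊕ neg(q)) ⊕ m) ⊕ neg(m))) ⊕ ((m ⊕ neg(neg(q ⊕ neg(q) ⊕ q))) ⊕ q) ⊕ neg(neg(m))
  Push neg inside:  distribute neg over ⊕ and collapse double neg
  Collect terms:  s(m, q) ⊕ m ⊕ m ⊕ m ⊕ r(q, m) ⊕ q ⊕ q
  Order the arguments:  m ⊕ m ⊕ m ⊕ q ⊕ q ⊕ r(q, m) ⊕ s(m, q)
Right:  ((neg(q) ⊕ (neg(q) ⊕ neg(neg(q)) ⊕ q)) ⊕ neg(neg(q))) ⊕ m ⊕ m ⊕ u ⊕ neg(r(q, m)) ⊕ (q ⊕ neg(m) ⊕ m) ⊕ (m ⊕ s(m, q))
  Push neg inside:  distribute neg over ⊕ and collapse double neg
  Combine occurrences:  q ⊕ q ⊕ m ⊕ m ⊕ m ⊕ neg(r(q, m)) ⊕ s(m, q)
  Order the arguments:  m ⊕ m ⊕ m ⊕ neg(r(q, m)) ⊕ q ⊕ q ⊕ s(m, q)

Answer: no — m ⊕ m ⊕ m ⊕ q ⊕ q ⊕ r(q, m) ⊕ s(m, q) vs m ⊕ m ⊕ m ⊕ neg(r(q, m)) ⊕ q ⊕ q ⊕ s(m, q)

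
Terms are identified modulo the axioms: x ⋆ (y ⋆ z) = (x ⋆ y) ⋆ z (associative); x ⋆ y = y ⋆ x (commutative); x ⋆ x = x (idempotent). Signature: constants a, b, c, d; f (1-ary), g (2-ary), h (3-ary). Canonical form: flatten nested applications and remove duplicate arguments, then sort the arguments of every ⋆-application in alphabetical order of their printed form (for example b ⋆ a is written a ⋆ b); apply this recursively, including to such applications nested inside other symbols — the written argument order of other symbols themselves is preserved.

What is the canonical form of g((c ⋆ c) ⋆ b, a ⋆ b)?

Answer: g(b ⋆ c, a ⋆ b)

Derivation:
Descend into:  (c ⋆ c) ⋆ b
Flatten:  c ⋆ c ⋆ b
Drop duplicates:  drop duplicate c
Sort:  b ⋆ c
Reassemble:  g(b ⋆ c, a ⋆ b)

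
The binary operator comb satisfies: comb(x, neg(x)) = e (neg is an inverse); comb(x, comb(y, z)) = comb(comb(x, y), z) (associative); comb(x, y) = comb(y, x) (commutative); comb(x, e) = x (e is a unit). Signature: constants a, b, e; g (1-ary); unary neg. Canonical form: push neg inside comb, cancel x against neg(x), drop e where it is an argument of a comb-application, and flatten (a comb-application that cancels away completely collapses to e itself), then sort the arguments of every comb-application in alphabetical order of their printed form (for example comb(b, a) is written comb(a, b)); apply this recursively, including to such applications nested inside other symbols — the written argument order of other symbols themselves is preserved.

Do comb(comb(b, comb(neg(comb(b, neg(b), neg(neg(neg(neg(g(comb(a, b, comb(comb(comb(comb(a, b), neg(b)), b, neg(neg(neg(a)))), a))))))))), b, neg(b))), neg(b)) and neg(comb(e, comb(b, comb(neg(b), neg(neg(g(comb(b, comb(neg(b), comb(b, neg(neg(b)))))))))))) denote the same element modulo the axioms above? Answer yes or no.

Answer: no — neg(g(comb(a, a, b, b))) vs neg(g(comb(b, b)))

Derivation:
Left:  comb(comb(b, comb(neg(comb(b, neg(b), neg(neg(neg(neg(g(comb(a, b, comb(comb(comb(comb(a, b), neg(b)), b, neg(neg(neg(a)))), a))))))))), b, neg(b))), neg(b))
  Push neg inside:  distribute neg over comb and collapse double neg
  Inverses cancel:  b cancels
  Collect:  neg(g(comb(a, a, b, b)))
Right:  neg(comb(e, comb(b, comb(neg(b), neg(neg(g(comb(b, comb(neg(b), comb(b, neg(neg(b))))))))))))
  Push neg inside:  distribute neg over comb and collapse double neg
  Cancel:  b cancels
  Combine occurrences:  neg(g(comb(b, b)))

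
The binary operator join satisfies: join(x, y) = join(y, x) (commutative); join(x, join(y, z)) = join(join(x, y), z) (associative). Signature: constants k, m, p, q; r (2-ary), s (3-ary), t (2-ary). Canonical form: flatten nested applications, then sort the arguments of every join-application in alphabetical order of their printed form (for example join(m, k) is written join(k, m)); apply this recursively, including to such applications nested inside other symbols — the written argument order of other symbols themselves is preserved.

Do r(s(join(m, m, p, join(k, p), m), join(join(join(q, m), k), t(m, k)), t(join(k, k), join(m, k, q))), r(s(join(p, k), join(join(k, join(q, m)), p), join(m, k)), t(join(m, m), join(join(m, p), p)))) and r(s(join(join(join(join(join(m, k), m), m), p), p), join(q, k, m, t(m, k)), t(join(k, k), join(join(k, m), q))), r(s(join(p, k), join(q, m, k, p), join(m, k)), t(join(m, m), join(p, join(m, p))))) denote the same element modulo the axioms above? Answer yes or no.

Answer: yes — both canonical forms are r(s(join(k, m, m, m, p, p), join(k, m, q, t(m, k)), t(join(k, k), join(k, m, q))), r(s(join(k, p), join(k, m, p, q), join(k, m)), t(join(m, m), join(m, p, p))))

Derivation:
Left:  r(s(join(m, m, p, join(k, p), m), join(join(join(q, m), k), t(m, k)), t(join(k, k), join(m, k, q))), r(s(join(p, k), join(join(k, join(q, m)), p), join(m, k)), t(join(m, m), join(join(m, p), p))))
  Focus inside:  join(join(join(q, m), k), t(m, k))
  Un-nest:  join(q, m, k, t(m, k))
  Sort:  join(k, m, q, t(m, k))
  Reassemble:  r(s(join(k, m, m, m, p, p), join(k, m, q, t(m, k)), t(join(k, k), join(k, m, q))), r(s(join(k, p), join(k, m, p, q), join(k, m)), t(join(m, m), join(m, p, p))))
Right:  r(s(join(join(join(join(join(m, k), m), m), p), p), join(q, k, m, t(m, k)), t(join(k, k), join(join(k, m), q))), r(s(join(p, k), join(q, m, k, p), join(m, k)), t(join(m, m), join(p, join(m, p)))))
  Descend into:  join(join(join(join(join(m, k), m), m), p), p)
  Flatten:  join(m, k, m, m, p, p)
  Sort:  join(k, m, m, m, p, p)
  Rebuild:  r(s(join(k, m, m, m, p, p), join(k, m, q, t(m, k)), t(join(k, k), join(k, m, q))), r(s(join(k, p), join(k, m, p, q), join(k, m)), t(join(m, m), join(m, p, p))))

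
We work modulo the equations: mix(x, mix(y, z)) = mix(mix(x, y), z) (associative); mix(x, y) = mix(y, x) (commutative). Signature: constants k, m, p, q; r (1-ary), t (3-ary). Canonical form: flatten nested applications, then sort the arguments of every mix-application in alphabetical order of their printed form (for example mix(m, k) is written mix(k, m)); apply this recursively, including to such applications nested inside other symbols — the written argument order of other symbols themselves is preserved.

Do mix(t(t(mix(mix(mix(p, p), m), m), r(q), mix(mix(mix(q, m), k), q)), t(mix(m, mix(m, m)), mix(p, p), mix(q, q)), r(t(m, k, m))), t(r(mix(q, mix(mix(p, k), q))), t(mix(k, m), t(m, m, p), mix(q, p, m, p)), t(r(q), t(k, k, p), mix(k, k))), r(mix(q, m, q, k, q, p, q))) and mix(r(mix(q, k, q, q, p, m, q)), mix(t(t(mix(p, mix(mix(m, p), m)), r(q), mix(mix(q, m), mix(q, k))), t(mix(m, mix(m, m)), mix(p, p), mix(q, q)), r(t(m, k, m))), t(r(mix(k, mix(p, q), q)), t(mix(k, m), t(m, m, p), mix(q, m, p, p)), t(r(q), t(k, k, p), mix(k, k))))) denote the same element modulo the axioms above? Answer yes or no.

Left:  mix(t(t(mix(mix(mix(p, p), m), m), r(q), mix(mix(mix(q, m), k), q)), t(mix(m, mix(m, m)), mix(p, p), mix(q, q)), r(t(m, k, m))), t(r(mix(q, mix(mix(p, k), q))), t(mix(k, m), t(m, m, p), mix(q, p, m, p)), t(r(q), t(k, k, p), mix(k, k))), r(mix(q, m, q, k, q, p, q)))
  Inside:  t(t(mix(mix(mix(p, p), m), m), r(q), mix(mix(mix(q, m), k), q)), t(mix(m, mix(m, m)), mix(p, p), mix(q, q)), r(t(m, k, m)))  →  t(t(mix(m, m, p, p), r(q), mix(k, m, q, q)), t(mix(m, m, m), mix(p, p), mix(q, q)), r(t(m, k, m)))
  Canonicalize subterm:  t(r(mix(q, mix(mix(p, k), q))), t(mix(k, m), t(m, m, p), mix(q, p, m, p)), t(r(q), t(k, k, p), mix(k, k)))  →  t(r(mix(k, p, q, q)), t(mix(k, m), t(m, m, p), mix(m, p, p, q)), t(r(q), t(k, k, p), mix(k, k)))
  Inside:  r(mix(q, m, q, k, q, p, q))  →  r(mix(k, m, p, q, q, q, q))
  Order the arguments:  mix(r(mix(k, m, p, q, q, q, q)), t(r(mix(k, p, q, q)), t(mix(k, m), t(m, m, p), mix(m, p, p, q)), t(r(q), t(k, k, p), mix(k, k))), t(t(mix(m, m, p, p), r(q), mix(k, m, q, q)), t(mix(m, m, m), mix(p, p), mix(q, q)), r(t(m, k, m))))
Right:  mix(r(mix(q, k, q, q, p, m, q)), mix(t(t(mix(p, mix(mix(m, p), m)), r(q), mix(mix(q, m), mix(q, k))), t(mix(m, mix(m, m)), mix(p, p), mix(q, q)), r(t(m, k, m))), t(r(mix(k, mix(p, q), q)), t(mix(k, m), t(m, m, p), mix(q, m, p, p)), t(r(q), t(k, k, p), mix(k, k)))))
  Un-nest:  mix(r(mix(q, k, q, q, p, m, q)), t(t(mix(p, mix(mix(m, p), m)), r(q), mix(mix(q, m), mix(q, k))), t(mix(m, mix(m, m)), mix(p, p), mix(q, q)), r(t(m, k, m))), t(r(mix(k, mix(p, q), q)), t(mix(k, m), t(m, m, p), mix(q, m, p, p)), t(r(q), t(k, k, p), mix(k, k))))
  Canonicalize subterm:  r(mix(q, k, q, q, p, m, q))  →  r(mix(k, m, p, q, q, q, q))
  Canonicalize subterm:  t(t(mix(p, mix(mix(m, p), m)), r(q), mix(mix(q, m), mix(q, k))), t(mix(m, mix(m, m)), mix(p, p), mix(q, q)), r(t(m, k, m)))  →  t(t(mix(m, m, p, p), r(q), mix(k, m, q, q)), t(mix(m, m, m), mix(p, p), mix(q, q)), r(t(m, k, m)))
  Simplify inside:  t(r(mix(k, mix(p, q), q)), t(mix(k, m), t(m, m, p), mix(q, m, p, p)), t(r(q), t(k, k, p), mix(k, k)))  →  t(r(mix(k, p, q, q)), t(mix(k, m), t(m, m, p), mix(m, p, p, q)), t(r(q), t(k, k, p), mix(k, k)))
  Order the arguments:  mix(r(mix(k, m, p, q, q, q, q)), t(r(mix(k, p, q, q)), t(mix(k, m), t(m, m, p), mix(m, p, p, q)), t(r(q), t(k, k, p), mix(k, k))), t(t(mix(m, m, p, p), r(q), mix(k, m, q, q)), t(mix(m, m, m), mix(p, p), mix(q, q)), r(t(m, k, m))))

Answer: yes — both canonical forms are mix(r(mix(k, m, p, q, q, q, q)), t(r(mix(k, p, q, q)), t(mix(k, m), t(m, m, p), mix(m, p, p, q)), t(r(q), t(k, k, p), mix(k, k))), t(t(mix(m, m, p, p), r(q), mix(k, m, q, q)), t(mix(m, m, m), mix(p, p), mix(q, q)), r(t(m, k, m))))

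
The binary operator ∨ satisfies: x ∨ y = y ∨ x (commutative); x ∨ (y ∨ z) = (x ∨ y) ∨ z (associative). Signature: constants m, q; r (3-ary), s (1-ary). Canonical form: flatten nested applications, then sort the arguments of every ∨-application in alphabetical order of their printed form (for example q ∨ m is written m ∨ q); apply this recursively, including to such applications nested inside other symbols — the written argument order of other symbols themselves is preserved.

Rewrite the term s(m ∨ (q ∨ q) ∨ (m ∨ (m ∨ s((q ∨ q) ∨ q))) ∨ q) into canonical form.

Answer: s(m ∨ m ∨ m ∨ q ∨ q ∨ q ∨ s(q ∨ q ∨ q))

Derivation:
Work inside:  m ∨ (q ∨ q) ∨ (m ∨ (m ∨ s((q ∨ q) ∨ q))) ∨ q
Merge nested applications:  m ∨ q ∨ q ∨ m ∨ m ∨ s((q ∨ q) ∨ q) ∨ q
Inside:  s((q ∨ q) ∨ q)  →  s(q ∨ q ∨ q)
Order the arguments:  m ∨ m ∨ m ∨ q ∨ q ∨ q ∨ s(q ∨ q ∨ q)
Put back:  s(m ∨ m ∨ m ∨ q ∨ q ∨ q ∨ s(q ∨ q ∨ q))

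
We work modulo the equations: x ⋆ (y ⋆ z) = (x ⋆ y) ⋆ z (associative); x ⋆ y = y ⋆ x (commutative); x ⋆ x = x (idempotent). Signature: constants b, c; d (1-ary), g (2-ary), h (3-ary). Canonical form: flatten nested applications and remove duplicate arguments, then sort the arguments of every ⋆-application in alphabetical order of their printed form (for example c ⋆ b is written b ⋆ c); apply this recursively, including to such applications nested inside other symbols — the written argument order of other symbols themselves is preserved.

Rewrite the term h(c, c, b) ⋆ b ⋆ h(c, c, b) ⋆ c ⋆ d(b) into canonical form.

Idempotence:  drop duplicate h(c, c, b)
Order the arguments:  b ⋆ c ⋆ d(b) ⋆ h(c, c, b)

Answer: b ⋆ c ⋆ d(b) ⋆ h(c, c, b)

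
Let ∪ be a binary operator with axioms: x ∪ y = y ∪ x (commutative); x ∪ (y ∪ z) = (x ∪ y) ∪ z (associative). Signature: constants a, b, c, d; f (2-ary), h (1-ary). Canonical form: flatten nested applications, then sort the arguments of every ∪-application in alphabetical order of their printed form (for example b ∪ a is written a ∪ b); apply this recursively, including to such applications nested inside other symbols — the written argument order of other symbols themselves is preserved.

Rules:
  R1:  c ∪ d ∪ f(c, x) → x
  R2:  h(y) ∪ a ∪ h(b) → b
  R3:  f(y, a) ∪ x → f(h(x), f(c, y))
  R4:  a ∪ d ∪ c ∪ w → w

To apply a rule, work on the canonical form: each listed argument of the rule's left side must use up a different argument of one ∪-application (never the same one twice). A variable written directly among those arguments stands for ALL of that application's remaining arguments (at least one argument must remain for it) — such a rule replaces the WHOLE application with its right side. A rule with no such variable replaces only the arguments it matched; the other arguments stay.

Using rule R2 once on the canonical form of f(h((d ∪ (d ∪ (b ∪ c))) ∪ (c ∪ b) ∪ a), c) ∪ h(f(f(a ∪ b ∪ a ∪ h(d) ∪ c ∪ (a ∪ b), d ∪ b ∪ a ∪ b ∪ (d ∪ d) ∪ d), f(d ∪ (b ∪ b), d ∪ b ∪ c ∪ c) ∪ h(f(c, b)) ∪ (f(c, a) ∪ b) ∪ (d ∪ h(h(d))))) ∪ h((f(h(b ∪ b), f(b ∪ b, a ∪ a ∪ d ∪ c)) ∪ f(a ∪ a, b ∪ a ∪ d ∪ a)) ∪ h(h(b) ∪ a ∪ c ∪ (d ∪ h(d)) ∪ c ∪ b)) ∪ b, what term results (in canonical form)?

Answer: b ∪ f(h(a ∪ b ∪ b ∪ c ∪ c ∪ d ∪ d), c) ∪ h(f(a ∪ a, a ∪ a ∪ b ∪ d) ∪ f(h(b ∪ b), f(b ∪ b, a ∪ a ∪ c ∪ d)) ∪ h(b ∪ b ∪ c ∪ c ∪ d)) ∪ h(f(f(a ∪ a ∪ a ∪ b ∪ b ∪ c ∪ h(d), a ∪ b ∪ b ∪ d ∪ d ∪ d ∪ d), b ∪ d ∪ f(b ∪ b ∪ d, b ∪ c ∪ c ∪ d) ∪ f(c, a) ∪ h(f(c, b)) ∪ h(h(d))))

Derivation:
Canonical form:  b ∪ f(h(a ∪ b ∪ b ∪ c ∪ c ∪ d ∪ d), c) ∪ h(f(a ∪ a, a ∪ a ∪ b ∪ d) ∪ f(h(b ∪ b), f(b ∪ b, a ∪ a ∪ c ∪ d)) ∪ h(a ∪ b ∪ c ∪ c ∪ d ∪ h(b) ∪ h(d))) ∪ h(f(f(a ∪ a ∪ a ∪ b ∪ b ∪ c ∪ h(d), a ∪ b ∪ b ∪ d ∪ d ∪ d ∪ d), b ∪ d ∪ f(b ∪ b ∪ d, b ∪ c ∪ c ∪ d) ∪ f(c, a) ∪ h(f(c, b)) ∪ h(h(d))))
Apply R2:  consuming a, h(b), h(d);  y := d
Result:  b ∪ f(h(a ∪ b ∪ b ∪ c ∪ c ∪ d ∪ d), c) ∪ h(f(a ∪ a, a ∪ a ∪ b ∪ d) ∪ f(h(b ∪ b), f(b ∪ b, a ∪ a ∪ c ∪ d)) ∪ h(b ∪ b ∪ c ∪ c ∪ d)) ∪ h(f(f(a ∪ a ∪ a ∪ b ∪ b ∪ c ∪ h(d), a ∪ b ∪ b ∪ d ∪ d ∪ d ∪ d), b ∪ d ∪ f(b ∪ b ∪ d, b ∪ c ∪ c ∪ d) ∪ f(c, a) ∪ h(f(c, b)) ∪ h(h(d))))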